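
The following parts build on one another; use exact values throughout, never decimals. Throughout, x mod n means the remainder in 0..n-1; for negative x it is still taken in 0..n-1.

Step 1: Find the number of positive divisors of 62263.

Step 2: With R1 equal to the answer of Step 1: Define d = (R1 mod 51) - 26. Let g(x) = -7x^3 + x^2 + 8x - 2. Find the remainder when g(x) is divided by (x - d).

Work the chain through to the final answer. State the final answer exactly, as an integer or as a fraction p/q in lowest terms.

Step 1: 62263 = 19 * 29 * 113; number of divisors = (1+1) * (1+1) * (1+1) = 8; answer 8
Step 2: R1 = 8; d = -18; remainder = value at the root: -7*(-18)^3 + 1*(-18)^2 + 8*(-18)^1 - 2 = (40824) + (324) + (-144) + (-2) = 41002; answer 41002

41002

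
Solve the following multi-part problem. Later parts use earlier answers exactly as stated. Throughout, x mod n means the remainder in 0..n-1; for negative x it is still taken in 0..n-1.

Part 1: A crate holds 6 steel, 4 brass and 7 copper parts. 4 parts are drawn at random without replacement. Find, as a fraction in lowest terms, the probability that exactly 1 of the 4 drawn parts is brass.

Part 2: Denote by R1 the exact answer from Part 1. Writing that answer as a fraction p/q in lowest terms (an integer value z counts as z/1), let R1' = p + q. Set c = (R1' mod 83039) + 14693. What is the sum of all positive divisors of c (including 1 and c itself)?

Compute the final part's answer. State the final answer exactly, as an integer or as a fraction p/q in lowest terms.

25200

Part 1: total draws C(17,4) = 2380; favorable C(4,1)*C(13,3) = 1144; P = 286/595; answer 286/595
Part 2: R1 = 286/595; threaded value p + q = 881; c = 15574; 15574 = 2 * 13 * 599; sigma = (1 + 2) * (1 + 13) * (1 + 599) = 3 * 14 * 600 = 25200; answer 25200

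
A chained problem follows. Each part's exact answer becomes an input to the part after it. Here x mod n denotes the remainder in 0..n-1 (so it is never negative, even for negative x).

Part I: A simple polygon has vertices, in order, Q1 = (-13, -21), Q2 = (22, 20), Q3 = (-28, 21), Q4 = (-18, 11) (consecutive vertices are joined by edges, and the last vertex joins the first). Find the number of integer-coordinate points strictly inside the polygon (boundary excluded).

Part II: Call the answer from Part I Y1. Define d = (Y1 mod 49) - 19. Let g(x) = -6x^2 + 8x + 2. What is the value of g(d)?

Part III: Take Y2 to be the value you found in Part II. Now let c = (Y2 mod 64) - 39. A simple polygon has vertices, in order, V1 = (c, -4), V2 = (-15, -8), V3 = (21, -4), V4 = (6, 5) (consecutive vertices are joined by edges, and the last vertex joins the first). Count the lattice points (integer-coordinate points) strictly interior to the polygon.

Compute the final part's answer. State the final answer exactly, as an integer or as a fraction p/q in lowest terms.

Part I: cross terms: (-13*20 - 22*-21)=202, (22*21 - -28*20)=1022, (-28*11 - -18*21)=70, (-18*-21 - -13*11)=521; twice the area = |1815| = 1815; area = 1815/2; boundary points = 1 + 1 + 10 + 1 = 13; strictly interior points = area - boundary/2 + 1 = 902; answer 902
Part II: Y1 = 902; d = 1; -6*(1)^2 + 8*(1)^1 + 2 = (-6) + (8) + (2) = 4; answer 4
Part III: Y2 = 4; c = -35; cross terms: (-35*-8 - -15*-4)=220, (-15*-4 - 21*-8)=228, (21*5 - 6*-4)=129, (6*-4 - -35*5)=151; twice the area = |728| = 728; area = 364; boundary points = 4 + 4 + 3 + 1 = 12; strictly interior points = area - boundary/2 + 1 = 359; answer 359

359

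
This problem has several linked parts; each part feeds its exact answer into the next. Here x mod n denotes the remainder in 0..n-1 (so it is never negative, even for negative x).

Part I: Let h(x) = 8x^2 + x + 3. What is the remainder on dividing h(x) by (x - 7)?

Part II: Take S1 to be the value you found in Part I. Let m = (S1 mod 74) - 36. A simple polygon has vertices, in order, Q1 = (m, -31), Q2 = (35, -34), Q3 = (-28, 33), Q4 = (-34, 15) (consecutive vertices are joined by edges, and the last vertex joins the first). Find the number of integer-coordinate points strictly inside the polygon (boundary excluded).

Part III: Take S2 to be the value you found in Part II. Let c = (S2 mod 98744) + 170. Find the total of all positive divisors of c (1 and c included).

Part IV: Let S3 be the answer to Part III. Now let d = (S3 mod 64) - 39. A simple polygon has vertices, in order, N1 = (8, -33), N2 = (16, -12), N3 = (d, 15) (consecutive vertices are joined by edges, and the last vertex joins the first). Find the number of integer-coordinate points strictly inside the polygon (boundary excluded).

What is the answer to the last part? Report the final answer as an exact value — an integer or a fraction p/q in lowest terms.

Part I: remainder = value at the root: 8*(7)^2 + 1*(7)^1 + 3 = (392) + (7) + (3) = 402; answer 402
Part II: S1 = 402; m = -4; cross terms: (-4*-34 - 35*-31)=1221, (35*33 - -28*-34)=203, (-28*15 - -34*33)=702, (-34*-31 - -4*15)=1114; twice the area = |3240| = 3240; area = 1620; boundary points = 3 + 1 + 6 + 2 = 12; strictly interior points = area - boundary/2 + 1 = 1615; answer 1615
Part III: S2 = 1615; c = 1785; 1785 = 3 * 5 * 7 * 17; sigma = (1 + 3) * (1 + 5) * (1 + 7) * (1 + 17) = 4 * 6 * 8 * 18 = 3456; answer 3456
Part IV: S3 = 3456; d = -39; cross terms: (8*-12 - 16*-33)=432, (16*15 - -39*-12)=-228, (-39*-33 - 8*15)=1167; twice the area = |1371| = 1371; area = 1371/2; boundary points = 1 + 1 + 1 = 3; strictly interior points = area - boundary/2 + 1 = 685; answer 685

685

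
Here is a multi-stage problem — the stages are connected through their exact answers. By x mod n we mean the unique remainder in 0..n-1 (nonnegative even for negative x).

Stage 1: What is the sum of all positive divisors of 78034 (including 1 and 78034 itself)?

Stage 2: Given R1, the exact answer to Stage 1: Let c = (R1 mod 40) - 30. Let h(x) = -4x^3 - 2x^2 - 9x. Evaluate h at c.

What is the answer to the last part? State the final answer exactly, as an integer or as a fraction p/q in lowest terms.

Stage 1: 78034 = 2 * 11 * 3547; sigma = (1 + 2) * (1 + 11) * (1 + 3547) = 3 * 12 * 3548 = 127728; answer 127728
Stage 2: R1 = 127728; c = -22; -4*(-22)^3 - 2*(-22)^2 - 9*(-22)^1 = (42592) + (-968) + (198) = 41822; answer 41822

41822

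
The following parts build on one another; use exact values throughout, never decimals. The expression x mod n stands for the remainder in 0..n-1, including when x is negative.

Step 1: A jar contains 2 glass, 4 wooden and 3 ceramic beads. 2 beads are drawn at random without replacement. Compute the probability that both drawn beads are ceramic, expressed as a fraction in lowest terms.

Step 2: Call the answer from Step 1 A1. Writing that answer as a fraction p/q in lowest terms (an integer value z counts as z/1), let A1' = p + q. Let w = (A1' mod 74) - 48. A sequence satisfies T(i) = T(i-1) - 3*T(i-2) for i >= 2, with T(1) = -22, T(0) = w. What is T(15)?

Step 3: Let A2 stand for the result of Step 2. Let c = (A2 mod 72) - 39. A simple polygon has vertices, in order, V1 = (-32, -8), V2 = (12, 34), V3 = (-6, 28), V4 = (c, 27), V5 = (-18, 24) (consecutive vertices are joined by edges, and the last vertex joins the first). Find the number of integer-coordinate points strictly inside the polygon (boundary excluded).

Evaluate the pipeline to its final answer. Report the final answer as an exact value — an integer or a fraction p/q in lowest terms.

455

Step 1: total draws C(9,2) = 36; favorable C(3,2) = 3; P = 1/12; answer 1/12
Step 2: A1 = 1/12; threaded value p + q = 13; w = -35; T(2) = 1*(-22) - 3*(-35) = 83; iterating: T(2)=83, T(3)=149, T(4)=-100, T(5)=-547, T(6)=-247, T(7)=1394, T(8)=2135, T(9)=-2047, T(10)=-8452, T(11)=-2311, T(12)=23045, T(13)=29978, T(14)=-39157, T(15)=-129091; answer -129091
Step 3: A2 = -129091; c = -34; cross terms: (-32*34 - 12*-8)=-992, (12*28 - -6*34)=540, (-6*27 - -34*28)=790, (-34*24 - -18*27)=-330, (-18*-8 - -32*24)=912; twice the area = |920| = 920; area = 460; boundary points = 2 + 6 + 1 + 1 + 2 = 12; strictly interior points = area - boundary/2 + 1 = 455; answer 455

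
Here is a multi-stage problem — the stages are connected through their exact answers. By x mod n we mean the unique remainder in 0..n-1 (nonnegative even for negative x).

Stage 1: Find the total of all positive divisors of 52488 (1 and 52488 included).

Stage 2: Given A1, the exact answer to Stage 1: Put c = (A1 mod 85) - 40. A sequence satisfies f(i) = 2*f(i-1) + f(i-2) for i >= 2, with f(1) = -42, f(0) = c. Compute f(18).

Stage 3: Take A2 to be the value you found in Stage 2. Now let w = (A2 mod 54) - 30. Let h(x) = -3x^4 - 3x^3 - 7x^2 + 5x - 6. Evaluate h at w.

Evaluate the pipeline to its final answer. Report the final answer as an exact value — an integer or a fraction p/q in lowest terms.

Stage 1: 52488 = 2^3 * 3^8; sigma = (1 + 2 + 4 + 8) * (1 + 3 + 9 + 27 + 81 + 243 + 729 + 2187 + 6561) = 15 * 9841 = 147615; answer 147615
Stage 2: A1 = 147615; c = 15; f(2) = 2*(-42) + 1*(15) = -69; iterating: f(2)=-69, f(3)=-180, f(4)=-429, f(5)=-1038, f(6)=-2505, f(7)=-6048, f(8)=-14601, f(9)=-35250, f(10)=-85101, f(11)=-205452, f(12)=-496005, f(13)=-1197462, f(14)=-2890929, f(15)=-6979320, f(16)=-16849569, f(17)=-40678458, f(18)=-98206485; answer -98206485
Stage 3: A2 = -98206485; w = -9; -3*(-9)^4 - 3*(-9)^3 - 7*(-9)^2 + 5*(-9)^1 - 6 = (-19683) + (2187) + (-567) + (-45) + (-6) = -18114; answer -18114

-18114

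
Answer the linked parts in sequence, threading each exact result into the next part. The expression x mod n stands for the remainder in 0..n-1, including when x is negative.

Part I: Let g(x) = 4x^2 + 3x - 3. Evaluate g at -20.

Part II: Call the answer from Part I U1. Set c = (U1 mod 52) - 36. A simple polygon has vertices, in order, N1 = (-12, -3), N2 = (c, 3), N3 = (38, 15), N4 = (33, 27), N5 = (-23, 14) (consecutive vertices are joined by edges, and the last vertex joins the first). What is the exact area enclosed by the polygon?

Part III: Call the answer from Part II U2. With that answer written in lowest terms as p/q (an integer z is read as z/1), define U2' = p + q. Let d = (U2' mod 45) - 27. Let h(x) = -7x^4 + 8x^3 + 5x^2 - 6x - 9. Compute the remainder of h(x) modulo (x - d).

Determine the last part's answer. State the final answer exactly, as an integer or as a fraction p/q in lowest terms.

Part I: 4*(-20)^2 + 3*(-20)^1 - 3 = (1600) + (-60) + (-3) = 1537; answer 1537
Part II: U1 = 1537; c = -7; cross terms: (-12*3 - -7*-3)=-57, (-7*15 - 38*3)=-219, (38*27 - 33*15)=531, (33*14 - -23*27)=1083, (-23*-3 - -12*14)=237; twice the area = |1575| = 1575; area = 1575/2; answer 1575/2
Part III: U2 = 1575/2; threaded value p + q = 1577; d = -25; remainder = value at the root: -7*(-25)^4 + 8*(-25)^3 + 5*(-25)^2 - 6*(-25)^1 - 9 = (-2734375) + (-125000) + (3125) + (150) + (-9) = -2856109; answer -2856109

-2856109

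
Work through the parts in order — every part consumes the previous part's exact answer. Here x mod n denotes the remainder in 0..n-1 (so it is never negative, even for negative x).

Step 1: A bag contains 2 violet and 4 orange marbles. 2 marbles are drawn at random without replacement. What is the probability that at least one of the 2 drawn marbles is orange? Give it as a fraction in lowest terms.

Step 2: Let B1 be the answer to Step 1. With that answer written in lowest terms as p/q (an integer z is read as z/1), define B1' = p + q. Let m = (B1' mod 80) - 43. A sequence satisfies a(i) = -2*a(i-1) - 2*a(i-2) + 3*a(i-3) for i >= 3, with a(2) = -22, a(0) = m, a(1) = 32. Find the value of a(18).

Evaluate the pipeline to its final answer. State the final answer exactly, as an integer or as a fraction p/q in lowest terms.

974402

Step 1: total draws C(6,2) = 15; complement C(2,2) = 1; favorable 15 - 1 = 14; P = 14/15; answer 14/15
Step 2: B1 = 14/15; threaded value p + q = 29; m = -14; a(3) = -2*(-22) - 2*(32) + 3*(-14) = -62; iterating: a(3)=-62, a(4)=264, a(5)=-470, a(6)=226, a(7)=1280, a(8)=-4422, a(9)=6962, a(10)=-1240, a(11)=-24710, a(12)=72786, a(13)=-99872, a(14)=-19958, a(15)=458018, a(16)=-1175736, a(17)=1375562, a(18)=974402; answer 974402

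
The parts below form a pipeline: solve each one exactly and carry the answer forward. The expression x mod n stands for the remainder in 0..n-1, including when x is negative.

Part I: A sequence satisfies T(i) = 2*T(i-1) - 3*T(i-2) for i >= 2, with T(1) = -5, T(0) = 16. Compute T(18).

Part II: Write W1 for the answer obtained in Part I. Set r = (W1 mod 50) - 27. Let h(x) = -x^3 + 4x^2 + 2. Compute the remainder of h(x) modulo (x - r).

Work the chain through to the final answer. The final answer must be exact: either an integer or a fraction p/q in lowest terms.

Part I: T(2) = 2*(-5) - 3*(16) = -58; iterating: T(2)=-58, T(3)=-101, T(4)=-28, T(5)=247, T(6)=578, T(7)=415, T(8)=-904, T(9)=-3053, T(10)=-3394, T(11)=2371, T(12)=14924, T(13)=22735, T(14)=698, T(15)=-66809, T(16)=-135712, T(17)=-70997, T(18)=265142; answer 265142
Part II: W1 = 265142; r = 15; remainder = value at the root: -1*(15)^3 + 4*(15)^2 + 2 = (-3375) + (900) + (2) = -2473; answer -2473

-2473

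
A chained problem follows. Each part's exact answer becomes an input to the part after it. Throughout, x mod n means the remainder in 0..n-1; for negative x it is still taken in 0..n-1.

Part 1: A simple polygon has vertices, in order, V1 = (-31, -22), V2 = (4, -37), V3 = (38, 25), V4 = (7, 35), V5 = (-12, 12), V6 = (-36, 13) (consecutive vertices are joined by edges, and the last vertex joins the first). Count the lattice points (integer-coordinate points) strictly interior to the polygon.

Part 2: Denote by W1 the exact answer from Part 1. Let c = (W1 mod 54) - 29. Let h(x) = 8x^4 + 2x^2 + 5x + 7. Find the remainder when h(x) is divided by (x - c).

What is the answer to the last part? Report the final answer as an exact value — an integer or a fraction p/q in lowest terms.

Part 1: cross terms: (-31*-37 - 4*-22)=1235, (4*25 - 38*-37)=1506, (38*35 - 7*25)=1155, (7*12 - -12*35)=504, (-12*13 - -36*12)=276, (-36*-22 - -31*13)=1195; twice the area = |5871| = 5871; area = 5871/2; boundary points = 5 + 2 + 1 + 1 + 1 + 5 = 15; strictly interior points = area - boundary/2 + 1 = 2929; answer 2929
Part 2: W1 = 2929; c = -16; remainder = value at the root: 8*(-16)^4 + 2*(-16)^2 + 5*(-16)^1 + 7 = (524288) + (512) + (-80) + (7) = 524727; answer 524727

524727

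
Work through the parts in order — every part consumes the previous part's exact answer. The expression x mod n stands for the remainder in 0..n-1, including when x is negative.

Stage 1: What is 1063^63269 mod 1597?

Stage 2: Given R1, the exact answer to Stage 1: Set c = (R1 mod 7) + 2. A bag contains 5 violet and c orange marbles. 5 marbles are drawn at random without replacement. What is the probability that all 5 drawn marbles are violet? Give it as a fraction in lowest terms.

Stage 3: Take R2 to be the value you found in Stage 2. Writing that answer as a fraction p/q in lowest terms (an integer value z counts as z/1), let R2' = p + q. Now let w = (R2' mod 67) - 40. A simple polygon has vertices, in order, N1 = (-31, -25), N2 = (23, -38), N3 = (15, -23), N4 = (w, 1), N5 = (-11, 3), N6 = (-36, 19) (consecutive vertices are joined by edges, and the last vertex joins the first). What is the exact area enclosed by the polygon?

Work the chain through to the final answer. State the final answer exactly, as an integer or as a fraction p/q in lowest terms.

Stage 1: squarings mod 1597: 1063^1=1063, 1063^2=890, 1063^4=1585, 1063^8=144, 1063^16=1572, 1063^32=625, 1063^64=957, 1063^128=768, 1063^256=531, 1063^512=889, 1063^1024=1403, 1063^2048=905, 1063^4096=1361, 1063^8192=1398, 1063^16384=1273, 1063^32768=1171; 1063^63269 = 1063^1 * 1063^4 * 1063^32 * 1063^256 * 1063^512 * 1063^1024 * 1063^4096 * 1063^8192 * 1063^16384 * 1063^32768 = 1388 (mod 1597); answer 1388
Stage 2: R1 = 1388; c = 4; total draws C(9,5) = 126; favorable C(5,5) = 1; P = 1/126; answer 1/126
Stage 3: R2 = 1/126; threaded value p + q = 127; w = 20; cross terms: (-31*-38 - 23*-25)=1753, (23*-23 - 15*-38)=41, (15*1 - 20*-23)=475, (20*3 - -11*1)=71, (-11*19 - -36*3)=-101, (-36*-25 - -31*19)=1489; twice the area = |3728| = 3728; area = 1864; answer 1864

1864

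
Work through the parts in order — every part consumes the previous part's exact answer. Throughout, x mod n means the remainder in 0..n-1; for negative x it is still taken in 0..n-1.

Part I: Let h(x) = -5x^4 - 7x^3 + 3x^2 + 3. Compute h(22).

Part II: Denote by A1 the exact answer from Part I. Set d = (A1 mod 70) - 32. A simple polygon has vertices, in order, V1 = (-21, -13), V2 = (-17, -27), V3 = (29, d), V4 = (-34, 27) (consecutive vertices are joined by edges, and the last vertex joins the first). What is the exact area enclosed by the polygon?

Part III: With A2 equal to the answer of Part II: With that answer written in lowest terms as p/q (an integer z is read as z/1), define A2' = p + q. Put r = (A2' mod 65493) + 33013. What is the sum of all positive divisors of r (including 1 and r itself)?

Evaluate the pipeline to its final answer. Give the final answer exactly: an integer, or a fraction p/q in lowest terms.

Part I: -5*(22)^4 - 7*(22)^3 + 3*(22)^2 + 3 = (-1171280) + (-74536) + (1452) + (3) = -1244361; answer -1244361
Part II: A1 = -1244361; d = -3; cross terms: (-21*-27 - -17*-13)=346, (-17*-3 - 29*-27)=834, (29*27 - -34*-3)=681, (-34*-13 - -21*27)=1009; twice the area = |2870| = 2870; area = 1435; answer 1435
Part III: A2 = 1435; threaded value p + q = 1436; r = 34449; 34449 = 3 * 11483; sigma = (1 + 3) * (1 + 11483) = 4 * 11484 = 45936; answer 45936

45936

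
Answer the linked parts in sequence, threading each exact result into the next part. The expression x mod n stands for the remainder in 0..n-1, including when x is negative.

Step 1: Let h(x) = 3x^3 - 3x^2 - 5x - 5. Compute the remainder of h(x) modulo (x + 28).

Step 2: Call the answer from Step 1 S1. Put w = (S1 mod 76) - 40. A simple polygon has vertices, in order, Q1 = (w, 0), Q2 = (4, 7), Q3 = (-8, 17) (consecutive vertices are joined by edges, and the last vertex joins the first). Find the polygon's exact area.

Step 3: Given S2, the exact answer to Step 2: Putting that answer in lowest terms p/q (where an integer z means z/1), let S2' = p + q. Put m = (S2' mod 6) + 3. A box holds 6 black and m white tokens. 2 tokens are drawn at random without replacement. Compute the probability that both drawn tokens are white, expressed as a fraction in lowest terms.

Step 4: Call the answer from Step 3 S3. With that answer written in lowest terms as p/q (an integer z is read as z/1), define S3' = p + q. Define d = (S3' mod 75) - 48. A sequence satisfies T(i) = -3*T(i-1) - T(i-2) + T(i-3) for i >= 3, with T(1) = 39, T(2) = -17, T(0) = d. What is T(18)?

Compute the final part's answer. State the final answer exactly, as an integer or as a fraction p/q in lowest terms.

23399599

Step 1: remainder = value at the root: 3*(-28)^3 - 3*(-28)^2 - 5*(-28)^1 - 5 = (-65856) + (-2352) + (140) + (-5) = -68073; answer -68073
Step 2: S1 = -68073; w = -17; cross terms: (-17*7 - 4*0)=-119, (4*17 - -8*7)=124, (-8*0 - -17*17)=289; twice the area = |294| = 294; area = 147; answer 147
Step 3: S2 = 147; threaded value p + q = 148; m = 7; total draws C(13,2) = 78; favorable C(7,2) = 21; P = 7/26; answer 7/26
Step 4: S3 = 7/26; threaded value p + q = 33; d = -15; T(3) = -3*(-17) - 1*(39) + 1*(-15) = -3; iterating: T(3)=-3, T(4)=65, T(5)=-209, T(6)=559, T(7)=-1403, T(8)=3441, T(9)=-8361, T(10)=20239, T(11)=-48915, T(12)=118145, T(13)=-285281, T(14)=688783, T(15)=-1662923, T(16)=4014705, T(17)=-9692409, T(18)=23399599; answer 23399599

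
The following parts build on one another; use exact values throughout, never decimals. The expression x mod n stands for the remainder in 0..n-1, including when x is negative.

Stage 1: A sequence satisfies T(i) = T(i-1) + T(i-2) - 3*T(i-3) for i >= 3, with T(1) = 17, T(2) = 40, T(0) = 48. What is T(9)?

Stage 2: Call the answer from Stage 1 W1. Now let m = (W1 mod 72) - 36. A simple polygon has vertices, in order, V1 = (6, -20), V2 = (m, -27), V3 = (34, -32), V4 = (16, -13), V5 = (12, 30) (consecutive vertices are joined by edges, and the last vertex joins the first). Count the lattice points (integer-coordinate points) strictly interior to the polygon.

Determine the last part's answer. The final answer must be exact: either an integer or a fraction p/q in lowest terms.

561

Stage 1: T(3) = 1*(40) + 1*(17) - 3*(48) = -87; iterating: T(3)=-87, T(4)=-98, T(5)=-305, T(6)=-142, T(7)=-153, T(8)=620, T(9)=893; answer 893
Stage 2: W1 = 893; m = -7; cross terms: (6*-27 - -7*-20)=-302, (-7*-32 - 34*-27)=1142, (34*-13 - 16*-32)=70, (16*30 - 12*-13)=636, (12*-20 - 6*30)=-420; twice the area = |1126| = 1126; area = 563; boundary points = 1 + 1 + 1 + 1 + 2 = 6; strictly interior points = area - boundary/2 + 1 = 561; answer 561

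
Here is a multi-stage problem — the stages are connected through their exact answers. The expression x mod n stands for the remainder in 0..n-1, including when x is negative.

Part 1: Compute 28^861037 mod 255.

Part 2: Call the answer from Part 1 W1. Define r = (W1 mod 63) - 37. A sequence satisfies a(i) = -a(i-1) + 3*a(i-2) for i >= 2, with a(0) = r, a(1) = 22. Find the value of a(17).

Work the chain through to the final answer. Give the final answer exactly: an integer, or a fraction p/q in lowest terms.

-2137847

Part 1: squarings mod 255: 28^1=28, 28^2=19, 28^4=106, 28^8=16, 28^16=1, 28^32=1, 28^64=1, 28^128=1, 28^256=1, 28^512=1, 28^1024=1, 28^2048=1, 28^4096=1, 28^8192=1, 28^16384=1, 28^32768=1, 28^65536=1, 28^131072=1, 28^262144=1, 28^524288=1; 28^861037 = 28^1 * 28^4 * 28^8 * 28^32 * 28^64 * 28^256 * 28^512 * 28^8192 * 28^65536 * 28^262144 * 28^524288 = 58 (mod 255); answer 58
Part 2: W1 = 58; r = 21; a(2) = -1*(22) + 3*(21) = 41; iterating: a(2)=41, a(3)=25, a(4)=98, a(5)=-23, a(6)=317, a(7)=-386, a(8)=1337, a(9)=-2495, a(10)=6506, a(11)=-13991, a(12)=33509, a(13)=-75482, a(14)=176009, a(15)=-402455, a(16)=930482, a(17)=-2137847; answer -2137847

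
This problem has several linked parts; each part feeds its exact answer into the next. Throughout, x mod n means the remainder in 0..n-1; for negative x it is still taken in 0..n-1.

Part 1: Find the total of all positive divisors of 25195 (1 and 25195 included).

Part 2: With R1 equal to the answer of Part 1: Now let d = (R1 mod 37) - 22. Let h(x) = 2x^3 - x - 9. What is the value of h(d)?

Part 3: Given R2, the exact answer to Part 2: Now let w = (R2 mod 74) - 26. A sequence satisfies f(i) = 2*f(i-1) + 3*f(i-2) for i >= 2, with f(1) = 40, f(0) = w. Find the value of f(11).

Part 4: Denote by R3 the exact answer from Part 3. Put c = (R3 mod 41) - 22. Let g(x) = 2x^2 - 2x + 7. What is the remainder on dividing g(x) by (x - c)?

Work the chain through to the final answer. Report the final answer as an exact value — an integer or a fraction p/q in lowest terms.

19

Part 1: 25195 = 5 * 5039; sigma = (1 + 5) * (1 + 5039) = 6 * 5040 = 30240; answer 30240
Part 2: R1 = 30240; d = -11; 2*(-11)^3 - 1*(-11)^1 - 9 = (-2662) + (11) + (-9) = -2660; answer -2660
Part 3: R2 = -2660; w = -22; f(2) = 2*(40) + 3*(-22) = 14; iterating: f(2)=14, f(3)=148, f(4)=338, f(5)=1120, f(6)=3254, f(7)=9868, f(8)=29498, f(9)=88600, f(10)=265694, f(11)=797188; answer 797188
Part 4: R3 = 797188; c = 3; remainder = value at the root: 2*(3)^2 - 2*(3)^1 + 7 = (18) + (-6) + (7) = 19; answer 19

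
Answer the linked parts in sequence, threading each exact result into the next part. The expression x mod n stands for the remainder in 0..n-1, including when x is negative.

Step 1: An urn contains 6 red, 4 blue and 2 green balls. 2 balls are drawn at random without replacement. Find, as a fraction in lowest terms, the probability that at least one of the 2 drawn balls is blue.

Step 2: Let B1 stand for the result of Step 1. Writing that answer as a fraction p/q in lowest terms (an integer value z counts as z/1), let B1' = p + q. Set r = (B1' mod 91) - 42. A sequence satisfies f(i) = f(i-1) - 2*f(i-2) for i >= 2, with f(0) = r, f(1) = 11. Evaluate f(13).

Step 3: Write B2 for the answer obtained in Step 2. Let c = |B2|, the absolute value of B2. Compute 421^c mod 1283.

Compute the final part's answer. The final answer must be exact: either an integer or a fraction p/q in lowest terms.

Step 1: total draws C(12,2) = 66; complement C(8,2) = 28; favorable 66 - 28 = 38; P = 19/33; answer 19/33
Step 2: B1 = 19/33; threaded value p + q = 52; r = 10; f(2) = 1*(11) - 2*(10) = -9; iterating: f(2)=-9, f(3)=-31, f(4)=-13, f(5)=49, f(6)=75, f(7)=-23, f(8)=-173, f(9)=-127, f(10)=219, f(11)=473, f(12)=35, f(13)=-911; answer -911
Step 3: B2 = -911; c = 911; squarings mod 1283: 421^1=421, 421^2=187, 421^4=328, 421^8=1095, 421^16=703, 421^32=254, 421^64=366, 421^128=524, 421^256=14, 421^512=196; 421^911 = 421^1 * 421^2 * 421^4 * 421^8 * 421^128 * 421^256 * 421^512 = 972 (mod 1283); answer 972

972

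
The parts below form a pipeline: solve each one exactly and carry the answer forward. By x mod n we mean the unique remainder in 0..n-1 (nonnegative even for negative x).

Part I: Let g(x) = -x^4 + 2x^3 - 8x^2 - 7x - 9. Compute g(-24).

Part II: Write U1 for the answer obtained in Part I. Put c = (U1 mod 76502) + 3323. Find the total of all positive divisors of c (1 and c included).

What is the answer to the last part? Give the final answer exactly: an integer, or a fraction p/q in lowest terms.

Part I: -1*(-24)^4 + 2*(-24)^3 - 8*(-24)^2 - 7*(-24)^1 - 9 = (-331776) + (-27648) + (-4608) + (168) + (-9) = -363873; answer -363873
Part II: U1 = -363873; c = 21960; 21960 = 2^3 * 3^2 * 5 * 61; sigma = (1 + 2 + 4 + 8) * (1 + 3 + 9) * (1 + 5) * (1 + 61) = 15 * 13 * 6 * 62 = 72540; answer 72540

72540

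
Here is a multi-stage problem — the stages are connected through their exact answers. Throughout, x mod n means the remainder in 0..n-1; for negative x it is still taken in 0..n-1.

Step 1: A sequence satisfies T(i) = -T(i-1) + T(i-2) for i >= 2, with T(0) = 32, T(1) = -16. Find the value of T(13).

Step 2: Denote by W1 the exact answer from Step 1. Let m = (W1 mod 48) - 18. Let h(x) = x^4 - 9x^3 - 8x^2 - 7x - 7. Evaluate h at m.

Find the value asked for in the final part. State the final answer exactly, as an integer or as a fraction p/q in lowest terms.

63

Step 1: T(2) = -1*(-16) + 1*(32) = 48; iterating: T(2)=48, T(3)=-64, T(4)=112, T(5)=-176, T(6)=288, T(7)=-464, T(8)=752, T(9)=-1216, T(10)=1968, T(11)=-3184, T(12)=5152, T(13)=-8336; answer -8336
Step 2: W1 = -8336; m = -2; 1*(-2)^4 - 9*(-2)^3 - 8*(-2)^2 - 7*(-2)^1 - 7 = (16) + (72) + (-32) + (14) + (-7) = 63; answer 63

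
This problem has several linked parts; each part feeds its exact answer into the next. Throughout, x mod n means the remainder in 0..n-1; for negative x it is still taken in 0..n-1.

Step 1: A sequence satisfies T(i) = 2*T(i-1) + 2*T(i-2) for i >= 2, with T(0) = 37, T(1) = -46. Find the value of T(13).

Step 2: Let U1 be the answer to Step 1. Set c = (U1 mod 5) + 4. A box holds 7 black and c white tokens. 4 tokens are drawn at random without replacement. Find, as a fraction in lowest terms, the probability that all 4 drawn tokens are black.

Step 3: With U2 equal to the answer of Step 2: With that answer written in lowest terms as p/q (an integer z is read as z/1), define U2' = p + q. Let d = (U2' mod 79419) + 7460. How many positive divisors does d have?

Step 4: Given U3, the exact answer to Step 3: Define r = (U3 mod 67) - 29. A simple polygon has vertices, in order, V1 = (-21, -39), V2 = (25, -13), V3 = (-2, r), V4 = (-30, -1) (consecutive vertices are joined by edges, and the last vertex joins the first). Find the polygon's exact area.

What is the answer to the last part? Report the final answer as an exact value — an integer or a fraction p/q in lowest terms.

Step 1: T(2) = 2*(-46) + 2*(37) = -18; iterating: T(2)=-18, T(3)=-128, T(4)=-292, T(5)=-840, T(6)=-2264, T(7)=-6208, T(8)=-16944, T(9)=-46304, T(10)=-126496, T(11)=-345600, T(12)=-944192, T(13)=-2579584; answer -2579584
Step 2: U1 = -2579584; c = 5; total draws C(12,4) = 495; favorable C(7,4) = 35; P = 7/99; answer 7/99
Step 3: U2 = 7/99; threaded value p + q = 106; d = 7566; 7566 = 2 * 3 * 13 * 97; number of divisors = (1+1) * (1+1) * (1+1) * (1+1) = 16; answer 16
Step 4: U3 = 16; r = -13; cross terms: (-21*-13 - 25*-39)=1248, (25*-13 - -2*-13)=-351, (-2*-1 - -30*-13)=-388, (-30*-39 - -21*-1)=1149; twice the area = |1658| = 1658; area = 829; answer 829

829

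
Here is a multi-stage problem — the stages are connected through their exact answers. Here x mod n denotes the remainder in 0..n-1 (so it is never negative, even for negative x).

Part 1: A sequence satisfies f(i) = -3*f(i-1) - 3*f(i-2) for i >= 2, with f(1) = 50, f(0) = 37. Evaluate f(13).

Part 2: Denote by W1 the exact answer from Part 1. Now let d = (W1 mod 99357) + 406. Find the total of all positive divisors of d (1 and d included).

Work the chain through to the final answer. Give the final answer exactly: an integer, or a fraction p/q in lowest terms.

73440

Part 1: f(2) = -3*(50) - 3*(37) = -261; iterating: f(2)=-261, f(3)=633, f(4)=-1116, f(5)=1449, f(6)=-999, f(7)=-1350, f(8)=7047, f(9)=-17091, f(10)=30132, f(11)=-39123, f(12)=26973, f(13)=36450; answer 36450
Part 2: W1 = 36450; d = 36856; 36856 = 2^3 * 17 * 271; sigma = (1 + 2 + 4 + 8) * (1 + 17) * (1 + 271) = 15 * 18 * 272 = 73440; answer 73440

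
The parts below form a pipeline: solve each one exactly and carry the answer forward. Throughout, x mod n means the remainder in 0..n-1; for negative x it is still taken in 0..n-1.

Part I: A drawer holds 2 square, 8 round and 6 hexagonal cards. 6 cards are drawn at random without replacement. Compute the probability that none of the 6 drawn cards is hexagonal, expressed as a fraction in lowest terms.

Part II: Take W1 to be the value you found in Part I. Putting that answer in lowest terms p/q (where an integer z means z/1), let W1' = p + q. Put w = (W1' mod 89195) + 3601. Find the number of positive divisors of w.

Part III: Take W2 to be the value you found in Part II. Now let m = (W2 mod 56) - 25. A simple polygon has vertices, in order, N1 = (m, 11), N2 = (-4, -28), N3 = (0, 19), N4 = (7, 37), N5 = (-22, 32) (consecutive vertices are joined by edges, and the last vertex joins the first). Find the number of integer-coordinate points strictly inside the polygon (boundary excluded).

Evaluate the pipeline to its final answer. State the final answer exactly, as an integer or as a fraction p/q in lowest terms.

Part I: total draws C(16,6) = 8008; favorable C(10,6) = 210; P = 15/572; answer 15/572
Part II: W1 = 15/572; threaded value p + q = 587; w = 4188; 4188 = 2^2 * 3 * 349; number of divisors = (2+1) * (1+1) * (1+1) = 12; answer 12
Part III: W2 = 12; m = -13; cross terms: (-13*-28 - -4*11)=408, (-4*19 - 0*-28)=-76, (0*37 - 7*19)=-133, (7*32 - -22*37)=1038, (-22*11 - -13*32)=174; twice the area = |1411| = 1411; area = 1411/2; boundary points = 3 + 1 + 1 + 1 + 3 = 9; strictly interior points = area - boundary/2 + 1 = 702; answer 702

702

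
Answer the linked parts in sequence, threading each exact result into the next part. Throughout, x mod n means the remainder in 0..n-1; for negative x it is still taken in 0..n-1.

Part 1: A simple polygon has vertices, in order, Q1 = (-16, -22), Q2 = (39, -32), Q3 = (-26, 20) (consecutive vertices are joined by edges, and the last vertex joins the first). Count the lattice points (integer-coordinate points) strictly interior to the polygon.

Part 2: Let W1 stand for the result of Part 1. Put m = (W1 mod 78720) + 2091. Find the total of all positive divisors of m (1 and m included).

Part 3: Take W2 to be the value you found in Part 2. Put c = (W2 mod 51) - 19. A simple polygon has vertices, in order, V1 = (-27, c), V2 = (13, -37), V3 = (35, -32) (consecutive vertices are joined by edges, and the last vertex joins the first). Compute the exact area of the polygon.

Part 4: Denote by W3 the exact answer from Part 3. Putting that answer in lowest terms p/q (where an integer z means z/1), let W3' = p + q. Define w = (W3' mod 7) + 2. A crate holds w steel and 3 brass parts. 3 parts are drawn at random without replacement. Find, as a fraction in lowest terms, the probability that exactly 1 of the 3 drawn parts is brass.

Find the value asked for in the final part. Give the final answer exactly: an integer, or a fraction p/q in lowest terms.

Part 1: cross terms: (-16*-32 - 39*-22)=1370, (39*20 - -26*-32)=-52, (-26*-22 - -16*20)=892; twice the area = |2210| = 2210; area = 1105; boundary points = 5 + 13 + 2 = 20; strictly interior points = area - boundary/2 + 1 = 1096; answer 1096
Part 2: W1 = 1096; m = 3187; 3187 is prime, so its only divisors are 1 and 3187; sigma = 1 + 3187 = 3188; answer 3188
Part 3: W2 = 3188; c = 7; cross terms: (-27*-37 - 13*7)=908, (13*-32 - 35*-37)=879, (35*7 - -27*-32)=-619; twice the area = |1168| = 1168; area = 584; answer 584
Part 4: W3 = 584; threaded value p + q = 585; w = 6; total draws C(9,3) = 84; favorable C(3,1)*C(6,2) = 45; P = 15/28; answer 15/28

15/28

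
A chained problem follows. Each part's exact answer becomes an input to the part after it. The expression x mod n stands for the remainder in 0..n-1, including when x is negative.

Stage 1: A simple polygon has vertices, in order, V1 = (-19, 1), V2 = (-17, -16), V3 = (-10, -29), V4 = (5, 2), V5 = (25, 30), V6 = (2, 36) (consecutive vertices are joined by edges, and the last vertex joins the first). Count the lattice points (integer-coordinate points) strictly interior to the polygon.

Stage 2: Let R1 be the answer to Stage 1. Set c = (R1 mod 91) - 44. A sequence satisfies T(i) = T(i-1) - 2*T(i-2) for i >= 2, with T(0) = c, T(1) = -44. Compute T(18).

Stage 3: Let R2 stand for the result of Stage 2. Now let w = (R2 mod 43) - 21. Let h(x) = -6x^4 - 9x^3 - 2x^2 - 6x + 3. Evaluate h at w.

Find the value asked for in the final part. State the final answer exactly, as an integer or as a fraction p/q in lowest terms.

-140325

Stage 1: cross terms: (-19*-16 - -17*1)=321, (-17*-29 - -10*-16)=333, (-10*2 - 5*-29)=125, (5*30 - 25*2)=100, (25*36 - 2*30)=840, (2*1 - -19*36)=686; twice the area = |2405| = 2405; area = 2405/2; boundary points = 1 + 1 + 1 + 4 + 1 + 7 = 15; strictly interior points = area - boundary/2 + 1 = 1196; answer 1196
Stage 2: R1 = 1196; c = -31; T(2) = 1*(-44) - 2*(-31) = 18; iterating: T(2)=18, T(3)=106, T(4)=70, T(5)=-142, T(6)=-282, T(7)=2, T(8)=566, T(9)=562, T(10)=-570, T(11)=-1694, T(12)=-554, T(13)=2834, T(14)=3942, T(15)=-1726, T(16)=-9610, T(17)=-6158, T(18)=13062; answer 13062
Stage 3: R2 = 13062; w = 12; -6*(12)^4 - 9*(12)^3 - 2*(12)^2 - 6*(12)^1 + 3 = (-124416) + (-15552) + (-288) + (-72) + (3) = -140325; answer -140325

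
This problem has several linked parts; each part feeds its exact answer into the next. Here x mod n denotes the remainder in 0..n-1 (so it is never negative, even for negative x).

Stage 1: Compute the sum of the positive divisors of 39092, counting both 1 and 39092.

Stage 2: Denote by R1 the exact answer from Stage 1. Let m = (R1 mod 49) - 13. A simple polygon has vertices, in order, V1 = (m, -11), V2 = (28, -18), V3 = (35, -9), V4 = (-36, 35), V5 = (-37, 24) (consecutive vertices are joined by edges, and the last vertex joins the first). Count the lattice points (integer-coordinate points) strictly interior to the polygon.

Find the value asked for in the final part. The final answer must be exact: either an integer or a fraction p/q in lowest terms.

896

Stage 1: 39092 = 2^2 * 29 * 337; sigma = (1 + 2 + 4) * (1 + 29) * (1 + 337) = 7 * 30 * 338 = 70980; answer 70980
Stage 2: R1 = 70980; m = 15; cross terms: (15*-18 - 28*-11)=38, (28*-9 - 35*-18)=378, (35*35 - -36*-9)=901, (-36*24 - -37*35)=431, (-37*-11 - 15*24)=47; twice the area = |1795| = 1795; area = 1795/2; boundary points = 1 + 1 + 1 + 1 + 1 = 5; strictly interior points = area - boundary/2 + 1 = 896; answer 896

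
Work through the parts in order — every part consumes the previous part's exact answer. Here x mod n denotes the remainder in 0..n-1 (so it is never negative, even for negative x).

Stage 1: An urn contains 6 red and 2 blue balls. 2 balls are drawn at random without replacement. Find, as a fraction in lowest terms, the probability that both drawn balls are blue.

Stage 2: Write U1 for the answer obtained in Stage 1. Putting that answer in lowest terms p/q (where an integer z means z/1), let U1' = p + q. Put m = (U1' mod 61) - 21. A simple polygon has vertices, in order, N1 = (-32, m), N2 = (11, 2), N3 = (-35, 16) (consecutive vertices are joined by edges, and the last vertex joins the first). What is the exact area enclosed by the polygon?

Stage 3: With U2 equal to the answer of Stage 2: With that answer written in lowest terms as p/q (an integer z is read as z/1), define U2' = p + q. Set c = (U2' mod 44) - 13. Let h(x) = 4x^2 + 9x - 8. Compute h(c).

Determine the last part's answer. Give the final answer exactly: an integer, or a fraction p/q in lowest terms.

1607

Stage 1: total draws C(8,2) = 28; favorable C(2,2) = 1; P = 1/28; answer 1/28
Stage 2: U1 = 1/28; threaded value p + q = 29; m = 8; cross terms: (-32*2 - 11*8)=-152, (11*16 - -35*2)=246, (-35*8 - -32*16)=232; twice the area = |326| = 326; area = 163; answer 163
Stage 3: U2 = 163; threaded value p + q = 164; c = 19; 4*(19)^2 + 9*(19)^1 - 8 = (1444) + (171) + (-8) = 1607; answer 1607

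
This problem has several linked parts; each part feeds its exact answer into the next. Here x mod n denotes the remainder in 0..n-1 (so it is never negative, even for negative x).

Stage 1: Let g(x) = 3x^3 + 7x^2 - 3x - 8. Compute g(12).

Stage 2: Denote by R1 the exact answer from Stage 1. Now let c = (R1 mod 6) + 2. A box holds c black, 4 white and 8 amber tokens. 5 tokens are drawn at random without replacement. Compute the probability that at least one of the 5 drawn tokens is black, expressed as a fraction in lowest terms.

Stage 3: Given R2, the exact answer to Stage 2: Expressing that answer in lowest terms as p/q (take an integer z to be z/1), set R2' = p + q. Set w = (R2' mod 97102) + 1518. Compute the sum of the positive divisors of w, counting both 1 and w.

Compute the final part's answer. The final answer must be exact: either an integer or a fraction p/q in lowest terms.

Stage 1: 3*(12)^3 + 7*(12)^2 - 3*(12)^1 - 8 = (5184) + (1008) + (-36) + (-8) = 6148; answer 6148
Stage 2: R1 = 6148; c = 6; total draws C(18,5) = 8568; complement C(12,5) = 792; favorable 8568 - 792 = 7776; P = 108/119; answer 108/119
Stage 3: R2 = 108/119; threaded value p + q = 227; w = 1745; 1745 = 5 * 349; sigma = (1 + 5) * (1 + 349) = 6 * 350 = 2100; answer 2100

2100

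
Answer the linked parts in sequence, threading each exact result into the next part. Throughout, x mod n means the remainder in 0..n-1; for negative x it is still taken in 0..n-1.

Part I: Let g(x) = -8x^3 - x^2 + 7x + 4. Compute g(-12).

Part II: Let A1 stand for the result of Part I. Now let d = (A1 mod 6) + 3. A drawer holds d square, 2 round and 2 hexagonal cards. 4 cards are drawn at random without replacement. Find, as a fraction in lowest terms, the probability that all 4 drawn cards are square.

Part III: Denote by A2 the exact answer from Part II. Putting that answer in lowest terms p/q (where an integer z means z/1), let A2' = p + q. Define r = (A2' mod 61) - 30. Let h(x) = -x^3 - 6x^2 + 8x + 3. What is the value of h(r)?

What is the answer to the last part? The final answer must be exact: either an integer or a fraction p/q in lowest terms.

Part I: -8*(-12)^3 - 1*(-12)^2 + 7*(-12)^1 + 4 = (13824) + (-144) + (-84) + (4) = 13600; answer 13600
Part II: A1 = 13600; d = 7; total draws C(11,4) = 330; favorable C(7,4) = 35; P = 7/66; answer 7/66
Part III: A2 = 7/66; threaded value p + q = 73; r = -18; -1*(-18)^3 - 6*(-18)^2 + 8*(-18)^1 + 3 = (5832) + (-1944) + (-144) + (3) = 3747; answer 3747

3747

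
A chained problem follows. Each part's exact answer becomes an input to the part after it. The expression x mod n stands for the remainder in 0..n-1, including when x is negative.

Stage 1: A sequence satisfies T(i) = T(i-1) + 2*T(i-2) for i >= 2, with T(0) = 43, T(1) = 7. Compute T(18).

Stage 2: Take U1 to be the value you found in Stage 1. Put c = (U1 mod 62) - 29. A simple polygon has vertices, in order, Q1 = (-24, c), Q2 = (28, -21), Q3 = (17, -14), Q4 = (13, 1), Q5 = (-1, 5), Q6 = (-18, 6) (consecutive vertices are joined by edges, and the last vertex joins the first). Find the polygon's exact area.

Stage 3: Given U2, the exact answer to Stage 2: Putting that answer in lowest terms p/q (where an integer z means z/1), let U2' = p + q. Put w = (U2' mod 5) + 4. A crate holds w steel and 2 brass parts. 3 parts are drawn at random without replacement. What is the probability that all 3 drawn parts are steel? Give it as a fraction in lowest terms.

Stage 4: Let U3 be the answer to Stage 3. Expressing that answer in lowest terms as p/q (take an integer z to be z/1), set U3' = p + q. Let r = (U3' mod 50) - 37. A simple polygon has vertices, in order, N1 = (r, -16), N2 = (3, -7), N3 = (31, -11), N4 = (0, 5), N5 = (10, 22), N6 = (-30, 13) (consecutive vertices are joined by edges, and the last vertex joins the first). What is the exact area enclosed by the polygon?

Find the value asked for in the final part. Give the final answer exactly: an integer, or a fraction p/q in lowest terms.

1907/2

Stage 1: T(2) = 1*(7) + 2*(43) = 93; iterating: T(2)=93, T(3)=107, T(4)=293, T(5)=507, T(6)=1093, T(7)=2107, T(8)=4293, T(9)=8507, T(10)=17093, T(11)=34107, T(12)=68293, T(13)=136507, T(14)=273093, T(15)=546107, T(16)=1092293, T(17)=2184507, T(18)=4369093; answer 4369093
Stage 2: U1 = 4369093; c = -14; cross terms: (-24*-21 - 28*-14)=896, (28*-14 - 17*-21)=-35, (17*1 - 13*-14)=199, (13*5 - -1*1)=66, (-1*6 - -18*5)=84, (-18*-14 - -24*6)=396; twice the area = |1606| = 1606; area = 803; answer 803
Stage 3: U2 = 803; threaded value p + q = 804; w = 8; total draws C(10,3) = 120; favorable C(8,3) = 56; P = 7/15; answer 7/15
Stage 4: U3 = 7/15; threaded value p + q = 22; r = -15; cross terms: (-15*-7 - 3*-16)=153, (3*-11 - 31*-7)=184, (31*5 - 0*-11)=155, (0*22 - 10*5)=-50, (10*13 - -30*22)=790, (-30*-16 - -15*13)=675; twice the area = |1907| = 1907; area = 1907/2; answer 1907/2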